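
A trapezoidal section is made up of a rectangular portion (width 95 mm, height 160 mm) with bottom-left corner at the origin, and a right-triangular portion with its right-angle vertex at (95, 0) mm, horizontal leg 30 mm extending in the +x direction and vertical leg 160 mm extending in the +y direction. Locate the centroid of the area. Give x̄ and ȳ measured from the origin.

rectangular portion: A = 95 × 160 = 15200.00, centroid at (47.50, 80.00).
triangular portion: A = ½·30·160 = 2400.00, centroid at (105.00, 53.33).
ΣA = 17600.00 mm²
ΣAx̄ = (15200.00)(47.50) + (2400.00)(105.00) = 974000.00 mm³
ΣAȳ = (15200.00)(80.00) + (2400.00)(53.33) = 1344000.00 mm³
x̄ = 974000.00 / 17600.00 = 55.34 mm
ȳ = 1344000.00 / 17600.00 = 76.36 mm

x̄ = 55.34 mm, ȳ = 76.36 mm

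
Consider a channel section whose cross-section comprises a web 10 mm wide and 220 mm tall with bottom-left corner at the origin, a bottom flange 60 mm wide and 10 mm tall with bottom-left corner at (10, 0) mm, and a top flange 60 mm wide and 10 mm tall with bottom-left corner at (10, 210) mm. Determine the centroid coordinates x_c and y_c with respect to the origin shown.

x_c = 17.35 mm, y_c = 110.00 mm

web: A = 10 × 220 = 2200.00, centroid at (5.00, 110.00).
bottom flange: A = 60 × 10 = 600.00, centroid at (40.00, 5.00).
top flange: A = 60 × 10 = 600.00, centroid at (40.00, 215.00).
ΣA = 3400.00 mm²
ΣAx_c = (2200.00)(5.00) + (600.00)(40.00) + (600.00)(40.00) = 59000.00 mm³
ΣAy_c = (2200.00)(110.00) + (600.00)(5.00) + (600.00)(215.00) = 374000.00 mm³
x_c = 59000.00 / 3400.00 = 17.35 mm
y_c = 374000.00 / 3400.00 = 110.00 mm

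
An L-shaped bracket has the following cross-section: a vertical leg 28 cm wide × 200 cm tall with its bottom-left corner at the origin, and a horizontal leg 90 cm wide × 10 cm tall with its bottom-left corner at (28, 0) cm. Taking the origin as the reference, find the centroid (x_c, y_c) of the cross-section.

x_c = 22.17 cm, y_c = 86.85 cm

vertical leg: A = 28 × 200 = 5600.00, centroid at (14.00, 100.00).
horizontal leg: A = 90 × 10 = 900.00, centroid at (73.00, 5.00).
ΣA = 6500.00 cm², ΣAx_c = 144100.00 cm³, ΣAy_c = 564500.00 cm³.
x_c = 144100.00/6500.00 = 22.17 cm; y_c = 564500.00/6500.00 = 86.85 cm.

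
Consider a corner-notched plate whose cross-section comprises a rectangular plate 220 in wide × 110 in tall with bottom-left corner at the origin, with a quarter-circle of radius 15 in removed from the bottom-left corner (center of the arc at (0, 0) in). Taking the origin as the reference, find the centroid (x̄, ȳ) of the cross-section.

x̄ = 110.76 in, ȳ = 55.36 in

plate: A = 220 × 110 = 24200.00, centroid at (110.00, 55.00).
removed quarter-circle: A = −¼π·15² = -176.71, centroid at (6.37, 6.37).
ΣA = 24023.29 in²
ΣAx̄ = (24200.00)(110.00) + (-176.71)(6.37) = 2660875.00 in³
ΣAȳ = (24200.00)(55.00) + (-176.71)(6.37) = 1329875.00 in³
x̄ = 2660875.00 / 24023.29 = 110.76 in
ȳ = 1329875.00 / 24023.29 = 55.36 in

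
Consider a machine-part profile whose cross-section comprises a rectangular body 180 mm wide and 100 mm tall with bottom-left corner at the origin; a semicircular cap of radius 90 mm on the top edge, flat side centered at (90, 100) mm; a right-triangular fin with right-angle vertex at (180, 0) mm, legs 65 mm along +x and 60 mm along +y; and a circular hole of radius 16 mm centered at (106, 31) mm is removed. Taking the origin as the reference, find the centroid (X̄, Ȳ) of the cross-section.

Part | A | x̄ᵢ | ȳᵢ | A·x̄ᵢ | A·ȳᵢ
rectangular body | 18000.00 | 90.00 | 50.00 | 1620000.00 | 900000.00
semicircular top | 12723.45 | 90.00 | 138.20 | 1145110.52 | 1758345.02
triangular fin | 1950.00 | 201.67 | 20.00 | 393250.00 | 39000.00
hole | -804.25 | 106.00 | 31.00 | -85250.26 | -24931.68
Σ | 31869.20 |  |  | 3073110.26 | 2672413.35
X̄ = 3073110.26 / 31869.20 = 96.43 mm
Ȳ = 2672413.35 / 31869.20 = 83.86 mm

X̄ = 96.43 mm, Ȳ = 83.86 mm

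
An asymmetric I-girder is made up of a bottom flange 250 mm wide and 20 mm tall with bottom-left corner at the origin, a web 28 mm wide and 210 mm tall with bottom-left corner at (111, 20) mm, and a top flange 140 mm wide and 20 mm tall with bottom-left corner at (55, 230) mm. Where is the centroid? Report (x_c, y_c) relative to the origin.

bottom flange: A = 250 × 20 = 5000.00, centroid at (125.00, 10.00).
web: A = 28 × 210 = 5880.00, centroid at (125.00, 125.00).
top flange: A = 140 × 20 = 2800.00, centroid at (125.00, 240.00).
ΣA = 13680.00 mm²
ΣAx_c = (5000.00)(125.00) + (5880.00)(125.00) + (2800.00)(125.00) = 1710000.00 mm³
ΣAy_c = (5000.00)(10.00) + (5880.00)(125.00) + (2800.00)(240.00) = 1457000.00 mm³
x_c = 1710000.00 / 13680.00 = 125.00 mm
y_c = 1457000.00 / 13680.00 = 106.51 mm

x_c = 125.00 mm, y_c = 106.51 mm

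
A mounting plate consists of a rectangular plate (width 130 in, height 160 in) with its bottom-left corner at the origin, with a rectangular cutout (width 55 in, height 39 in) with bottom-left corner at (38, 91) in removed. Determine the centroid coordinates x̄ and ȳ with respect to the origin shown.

Part | A | x̄ᵢ | ȳᵢ | A·x̄ᵢ | A·ȳᵢ
plate | 20800.00 | 65.00 | 80.00 | 1352000.00 | 1664000.00
hole | -2145.00 | 65.50 | 110.50 | -140497.50 | -237022.50
Σ | 18655.00 |  |  | 1211502.50 | 1426977.50
x̄ = 1211502.50 / 18655.00 = 64.94 in
ȳ = 1426977.50 / 18655.00 = 76.49 in

x̄ = 64.94 in, ȳ = 76.49 in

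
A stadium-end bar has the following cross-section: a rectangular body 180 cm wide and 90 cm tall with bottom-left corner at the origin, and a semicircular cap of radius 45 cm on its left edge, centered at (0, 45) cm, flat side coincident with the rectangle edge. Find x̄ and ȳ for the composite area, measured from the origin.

Part | A | x̄ᵢ | ȳᵢ | A·x̄ᵢ | A·ȳᵢ
rectangular body | 16200.00 | 90.00 | 45.00 | 1458000.00 | 729000.00
semicircular end | 3180.86 | -19.10 | 45.00 | -60750.00 | 143138.82
Σ | 19380.86 |  |  | 1397250.00 | 872138.82
x̄ = 1397250.00 / 19380.86 = 72.09 cm
ȳ = 872138.82 / 19380.86 = 45.00 cm

x̄ = 72.09 cm, ȳ = 45.00 cm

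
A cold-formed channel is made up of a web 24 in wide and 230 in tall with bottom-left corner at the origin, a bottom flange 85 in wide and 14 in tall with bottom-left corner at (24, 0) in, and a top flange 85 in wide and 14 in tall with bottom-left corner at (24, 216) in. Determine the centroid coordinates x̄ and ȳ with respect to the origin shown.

web: A = 24 × 230 = 5520.00, centroid at (12.00, 115.00).
bottom flange: A = 85 × 14 = 1190.00, centroid at (66.50, 7.00).
top flange: A = 85 × 14 = 1190.00, centroid at (66.50, 223.00).
ΣA = 7900.00 in², ΣAx̄ = 224510.00 in³, ΣAȳ = 908500.00 in³.
x̄ = 224510.00/7900.00 = 28.42 in; ȳ = 908500.00/7900.00 = 115.00 in.

x̄ = 28.42 in, ȳ = 115.00 in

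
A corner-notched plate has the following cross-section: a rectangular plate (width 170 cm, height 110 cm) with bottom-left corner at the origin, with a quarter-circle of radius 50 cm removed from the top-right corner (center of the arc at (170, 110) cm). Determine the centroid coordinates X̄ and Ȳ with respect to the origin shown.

plate: A = 170 × 110 = 18700.00, centroid at (85.00, 55.00).
removed quarter-circle: A = −¼π·50² = -1963.50, centroid at (148.78, 88.78).
ΣA = 16736.50 cm²
ΣAX̄ = (18700.00)(85.00) + (-1963.50)(148.78) = 1297372.45 cm³
ΣAȲ = (18700.00)(55.00) + (-1963.50)(88.78) = 854182.17 cm³
X̄ = 1297372.45 / 16736.50 = 77.52 cm
Ȳ = 854182.17 / 16736.50 = 51.04 cm

X̄ = 77.52 cm, Ȳ = 51.04 cm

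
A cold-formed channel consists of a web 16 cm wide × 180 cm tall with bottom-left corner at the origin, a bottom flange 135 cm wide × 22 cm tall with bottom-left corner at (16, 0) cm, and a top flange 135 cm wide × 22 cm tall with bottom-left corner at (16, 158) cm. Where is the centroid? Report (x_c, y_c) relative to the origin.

x_c = 58.85 cm, y_c = 90.00 cm

web: A = 16 × 180 = 2880.00, centroid at (8.00, 90.00).
bottom flange: A = 135 × 22 = 2970.00, centroid at (83.50, 11.00).
top flange: A = 135 × 22 = 2970.00, centroid at (83.50, 169.00).
ΣA = 8820.00 cm²
ΣAx_c = (2880.00)(8.00) + (2970.00)(83.50) + (2970.00)(83.50) = 519030.00 cm³
ΣAy_c = (2880.00)(90.00) + (2970.00)(11.00) + (2970.00)(169.00) = 793800.00 cm³
x_c = 519030.00 / 8820.00 = 58.85 cm
y_c = 793800.00 / 8820.00 = 90.00 cm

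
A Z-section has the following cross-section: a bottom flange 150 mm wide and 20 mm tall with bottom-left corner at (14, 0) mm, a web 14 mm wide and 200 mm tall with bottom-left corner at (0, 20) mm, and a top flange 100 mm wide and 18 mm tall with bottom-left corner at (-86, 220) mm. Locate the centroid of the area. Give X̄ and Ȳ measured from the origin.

Part | A | x̄ᵢ | ȳᵢ | A·x̄ᵢ | A·ȳᵢ
bottom flange | 3000.00 | 89.00 | 10.00 | 267000.00 | 30000.00
web | 2800.00 | 7.00 | 120.00 | 19600.00 | 336000.00
top flange | 1800.00 | -36.00 | 229.00 | -64800.00 | 412200.00
Σ | 7600.00 |  |  | 221800.00 | 778200.00
X̄ = 221800.00 / 7600.00 = 29.18 mm
Ȳ = 778200.00 / 7600.00 = 102.39 mm

X̄ = 29.18 mm, Ȳ = 102.39 mm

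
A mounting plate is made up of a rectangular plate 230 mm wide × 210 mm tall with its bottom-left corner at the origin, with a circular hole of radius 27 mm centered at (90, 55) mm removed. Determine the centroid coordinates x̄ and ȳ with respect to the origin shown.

x̄ = 116.24 mm, ȳ = 107.49 mm

plate: A = 230 × 210 = 48300.00, centroid at (115.00, 105.00).
hole: A = −π·27² = -2290.22, centroid at (90.00, 55.00).
ΣA = 46009.78 mm², ΣAx̄ = 5348380.11 mm³, ΣAȳ = 4945537.84 mm³.
x̄ = 5348380.11/46009.78 = 116.24 mm; ȳ = 4945537.84/46009.78 = 107.49 mm.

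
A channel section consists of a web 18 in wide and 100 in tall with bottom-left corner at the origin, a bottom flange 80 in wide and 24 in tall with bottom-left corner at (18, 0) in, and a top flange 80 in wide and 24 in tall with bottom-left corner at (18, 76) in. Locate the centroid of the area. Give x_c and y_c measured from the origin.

web: A = 18 × 100 = 1800.00, centroid at (9.00, 50.00).
bottom flange: A = 80 × 24 = 1920.00, centroid at (58.00, 12.00).
top flange: A = 80 × 24 = 1920.00, centroid at (58.00, 88.00).
ΣA = 5640.00 in², ΣAx_c = 238920.00 in³, ΣAy_c = 282000.00 in³.
x_c = 238920.00/5640.00 = 42.36 in; y_c = 282000.00/5640.00 = 50.00 in.

x_c = 42.36 in, y_c = 50.00 in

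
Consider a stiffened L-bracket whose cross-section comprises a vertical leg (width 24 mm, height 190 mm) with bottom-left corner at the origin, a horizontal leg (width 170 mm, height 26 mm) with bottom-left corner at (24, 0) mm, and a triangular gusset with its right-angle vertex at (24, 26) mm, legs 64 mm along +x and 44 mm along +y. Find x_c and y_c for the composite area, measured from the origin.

x_c = 57.79 mm, y_c = 52.75 mm

Part | A | x̄ᵢ | ȳᵢ | A·x̄ᵢ | A·ȳᵢ
vertical leg | 4560.00 | 12.00 | 95.00 | 54720.00 | 433200.00
horizontal leg | 4420.00 | 109.00 | 13.00 | 481780.00 | 57460.00
gusset | 1408.00 | 45.33 | 40.67 | 63829.33 | 57258.67
Σ | 10388.00 |  |  | 600329.33 | 547918.67
x_c = 600329.33 / 10388.00 = 57.79 mm
y_c = 547918.67 / 10388.00 = 52.75 mm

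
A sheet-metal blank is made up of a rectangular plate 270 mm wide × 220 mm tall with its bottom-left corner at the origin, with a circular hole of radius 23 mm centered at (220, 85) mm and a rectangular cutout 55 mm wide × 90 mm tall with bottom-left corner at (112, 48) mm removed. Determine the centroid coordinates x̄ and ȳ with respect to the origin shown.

plate: A = 270 × 220 = 59400.00, centroid at (135.00, 110.00).
hole 1: A = −π·23² = -1661.90, centroid at (220.00, 85.00).
hole 2: A = −(55 × 90) = -4950.00, centroid at (139.50, 93.00).
ΣA = 52788.10 mm², ΣAx̄ = 6962856.45 mm³, ΣAȳ = 5932388.29 mm³.
x̄ = 6962856.45/52788.10 = 131.90 mm; ȳ = 5932388.29/52788.10 = 112.38 mm.

x̄ = 131.90 mm, ȳ = 112.38 mm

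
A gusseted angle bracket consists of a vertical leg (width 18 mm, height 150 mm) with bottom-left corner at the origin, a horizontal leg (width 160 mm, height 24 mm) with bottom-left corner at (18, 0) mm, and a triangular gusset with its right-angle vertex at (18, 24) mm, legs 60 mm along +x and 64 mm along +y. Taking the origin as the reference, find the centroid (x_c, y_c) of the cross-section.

x_c = 55.98 mm, y_c = 39.67 mm

Part | A | x̄ᵢ | ȳᵢ | A·x̄ᵢ | A·ȳᵢ
vertical leg | 2700.00 | 9.00 | 75.00 | 24300.00 | 202500.00
horizontal leg | 3840.00 | 98.00 | 12.00 | 376320.00 | 46080.00
gusset | 1920.00 | 38.00 | 45.33 | 72960.00 | 87040.00
Σ | 8460.00 |  |  | 473580.00 | 335620.00
x_c = 473580.00 / 8460.00 = 55.98 mm
y_c = 335620.00 / 8460.00 = 39.67 mm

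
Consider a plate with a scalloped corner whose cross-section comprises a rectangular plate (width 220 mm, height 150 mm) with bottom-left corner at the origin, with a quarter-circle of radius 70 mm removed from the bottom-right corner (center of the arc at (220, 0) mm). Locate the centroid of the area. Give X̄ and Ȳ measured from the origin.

plate: A = 220 × 150 = 33000.00, centroid at (110.00, 75.00).
removed quarter-circle: A = −¼π·70² = -3848.45, centroid at (190.29, 29.71).
ΣA = 29151.55 mm², ΣAX̄ = 2897674.11 mm³, ΣAȲ = 2360666.67 mm³.
X̄ = 2897674.11/29151.55 = 99.40 mm; Ȳ = 2360666.67/29151.55 = 80.98 mm.

X̄ = 99.40 mm, Ȳ = 80.98 mm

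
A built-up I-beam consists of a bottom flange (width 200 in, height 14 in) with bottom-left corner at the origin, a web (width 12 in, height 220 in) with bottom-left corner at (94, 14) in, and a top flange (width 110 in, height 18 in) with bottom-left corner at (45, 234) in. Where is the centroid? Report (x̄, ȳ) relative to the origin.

bottom flange: A = 200 × 14 = 2800.00, centroid at (100.00, 7.00).
web: A = 12 × 220 = 2640.00, centroid at (100.00, 124.00).
top flange: A = 110 × 18 = 1980.00, centroid at (100.00, 243.00).
ΣA = 7420.00 in², ΣAx̄ = 742000.00 in³, ΣAȳ = 828100.00 in³.
x̄ = 742000.00/7420.00 = 100.00 in; ȳ = 828100.00/7420.00 = 111.60 in.

x̄ = 100.00 in, ȳ = 111.60 in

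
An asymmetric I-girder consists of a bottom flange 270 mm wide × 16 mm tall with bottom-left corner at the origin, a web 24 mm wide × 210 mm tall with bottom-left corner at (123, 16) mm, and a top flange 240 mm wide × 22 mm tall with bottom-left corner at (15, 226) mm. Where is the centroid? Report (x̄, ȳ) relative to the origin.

bottom flange: A = 270 × 16 = 4320.00, centroid at (135.00, 8.00).
web: A = 24 × 210 = 5040.00, centroid at (135.00, 121.00).
top flange: A = 240 × 22 = 5280.00, centroid at (135.00, 237.00).
ΣA = 14640.00 mm², ΣAx̄ = 1976400.00 mm³, ΣAȳ = 1895760.00 mm³.
x̄ = 1976400.00/14640.00 = 135.00 mm; ȳ = 1895760.00/14640.00 = 129.49 mm.

x̄ = 135.00 mm, ȳ = 129.49 mm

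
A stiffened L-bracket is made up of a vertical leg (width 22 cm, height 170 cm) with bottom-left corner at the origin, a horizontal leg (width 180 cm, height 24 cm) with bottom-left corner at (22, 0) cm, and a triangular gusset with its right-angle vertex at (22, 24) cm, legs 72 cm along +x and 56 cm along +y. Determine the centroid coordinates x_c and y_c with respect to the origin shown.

x_c = 61.31 cm, y_c = 45.23 cm

Part | A | x̄ᵢ | ȳᵢ | A·x̄ᵢ | A·ȳᵢ
vertical leg | 3740.00 | 11.00 | 85.00 | 41140.00 | 317900.00
horizontal leg | 4320.00 | 112.00 | 12.00 | 483840.00 | 51840.00
gusset | 2016.00 | 46.00 | 42.67 | 92736.00 | 86016.00
Σ | 10076.00 |  |  | 617716.00 | 455756.00
x_c = 617716.00 / 10076.00 = 61.31 cm
y_c = 455756.00 / 10076.00 = 45.23 cm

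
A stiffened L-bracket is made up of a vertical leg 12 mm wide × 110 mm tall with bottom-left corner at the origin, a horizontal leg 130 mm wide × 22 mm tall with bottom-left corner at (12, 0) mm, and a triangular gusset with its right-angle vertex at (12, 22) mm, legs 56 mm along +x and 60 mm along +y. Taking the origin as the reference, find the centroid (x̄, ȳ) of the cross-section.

x̄ = 47.72 mm, ȳ = 29.80 mm

Part | A | x̄ᵢ | ȳᵢ | A·x̄ᵢ | A·ȳᵢ
vertical leg | 1320.00 | 6.00 | 55.00 | 7920.00 | 72600.00
horizontal leg | 2860.00 | 77.00 | 11.00 | 220220.00 | 31460.00
gusset | 1680.00 | 30.67 | 42.00 | 51520.00 | 70560.00
Σ | 5860.00 |  |  | 279660.00 | 174620.00
x̄ = 279660.00 / 5860.00 = 47.72 mm
ȳ = 174620.00 / 5860.00 = 29.80 mm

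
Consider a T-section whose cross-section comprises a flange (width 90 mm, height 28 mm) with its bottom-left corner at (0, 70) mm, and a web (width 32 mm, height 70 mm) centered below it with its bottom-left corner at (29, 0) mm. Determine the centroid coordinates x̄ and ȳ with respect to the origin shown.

web: A = 32 × 70 = 2240.00, centroid at (45.00, 35.00).
flange: A = 90 × 28 = 2520.00, centroid at (45.00, 84.00).
ΣA = 4760.00 mm², ΣAx̄ = 214200.00 mm³, ΣAȳ = 290080.00 mm³.
x̄ = 214200.00/4760.00 = 45.00 mm; ȳ = 290080.00/4760.00 = 60.94 mm.

x̄ = 45.00 mm, ȳ = 60.94 mm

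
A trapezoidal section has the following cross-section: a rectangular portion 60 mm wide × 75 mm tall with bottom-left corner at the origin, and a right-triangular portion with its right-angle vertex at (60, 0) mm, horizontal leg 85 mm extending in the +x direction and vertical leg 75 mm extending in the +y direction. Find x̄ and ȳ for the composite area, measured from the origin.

rectangular portion: A = 60 × 75 = 4500.00, centroid at (30.00, 37.50).
triangular portion: A = ½·85·75 = 3187.50, centroid at (88.33, 25.00).
ΣA = 7687.50 mm², ΣAx̄ = 416562.50 mm³, ΣAȳ = 248437.50 mm³.
x̄ = 416562.50/7687.50 = 54.19 mm; ȳ = 248437.50/7687.50 = 32.32 mm.

x̄ = 54.19 mm, ȳ = 32.32 mm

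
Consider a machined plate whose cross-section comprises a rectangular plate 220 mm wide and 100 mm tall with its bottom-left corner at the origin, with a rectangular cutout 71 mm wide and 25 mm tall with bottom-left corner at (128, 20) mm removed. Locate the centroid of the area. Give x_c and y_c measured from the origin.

plate: A = 220 × 100 = 22000.00, centroid at (110.00, 50.00).
hole: A = −(71 × 25) = -1775.00, centroid at (163.50, 32.50).
ΣA = 20225.00 mm²
ΣAx_c = (22000.00)(110.00) + (-1775.00)(163.50) = 2129787.50 mm³
ΣAy_c = (22000.00)(50.00) + (-1775.00)(32.50) = 1042312.50 mm³
x_c = 2129787.50 / 20225.00 = 105.30 mm
y_c = 1042312.50 / 20225.00 = 51.54 mm

x_c = 105.30 mm, y_c = 51.54 mm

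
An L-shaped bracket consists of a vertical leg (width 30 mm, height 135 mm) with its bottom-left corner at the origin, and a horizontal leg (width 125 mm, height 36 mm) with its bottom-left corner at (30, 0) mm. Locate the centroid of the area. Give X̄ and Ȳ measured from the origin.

X̄ = 55.79 mm, Ȳ = 41.45 mm

Part | A | x̄ᵢ | ȳᵢ | A·x̄ᵢ | A·ȳᵢ
vertical leg | 4050.00 | 15.00 | 67.50 | 60750.00 | 273375.00
horizontal leg | 4500.00 | 92.50 | 18.00 | 416250.00 | 81000.00
Σ | 8550.00 |  |  | 477000.00 | 354375.00
X̄ = 477000.00 / 8550.00 = 55.79 mm
Ȳ = 354375.00 / 8550.00 = 41.45 mm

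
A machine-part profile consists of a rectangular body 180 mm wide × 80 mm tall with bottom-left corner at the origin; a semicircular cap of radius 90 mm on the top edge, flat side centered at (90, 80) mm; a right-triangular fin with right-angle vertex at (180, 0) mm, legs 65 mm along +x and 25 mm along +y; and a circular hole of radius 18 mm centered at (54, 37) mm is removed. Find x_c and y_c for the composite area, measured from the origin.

rectangular body: A = 180 × 80 = 14400.00, centroid at (90.00, 40.00).
semicircular top: A = ½π·90² = 12723.45, centroid at (90.00, 118.20).
triangular fin: A = ½·65·25 = 812.50, centroid at (201.67, 8.33).
hole: A = −π·18² = -1017.88, centroid at (54.00, 37.00).
ΣA = 26918.07 mm²
ΣAx_c = (14400.00)(90.00) + (12723.45)(90.00) + (812.50)(201.67) + (-1017.88)(54.00) = 2549999.38 mm³
ΣAy_c = (14400.00)(40.00) + (12723.45)(118.20) + (812.50)(8.33) + (-1017.88)(37.00) = 2048985.44 mm³
x_c = 2549999.38 / 26918.07 = 94.73 mm
y_c = 2048985.44 / 26918.07 = 76.12 mm

x_c = 94.73 mm, y_c = 76.12 mm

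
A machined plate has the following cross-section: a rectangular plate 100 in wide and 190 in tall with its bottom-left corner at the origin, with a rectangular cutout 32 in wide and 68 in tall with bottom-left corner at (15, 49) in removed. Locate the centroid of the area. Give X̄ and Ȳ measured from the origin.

Part | A | x̄ᵢ | ȳᵢ | A·x̄ᵢ | A·ȳᵢ
plate | 19000.00 | 50.00 | 95.00 | 950000.00 | 1805000.00
hole | -2176.00 | 31.00 | 83.00 | -67456.00 | -180608.00
Σ | 16824.00 |  |  | 882544.00 | 1624392.00
X̄ = 882544.00 / 16824.00 = 52.46 in
Ȳ = 1624392.00 / 16824.00 = 96.55 in

X̄ = 52.46 in, Ȳ = 96.55 in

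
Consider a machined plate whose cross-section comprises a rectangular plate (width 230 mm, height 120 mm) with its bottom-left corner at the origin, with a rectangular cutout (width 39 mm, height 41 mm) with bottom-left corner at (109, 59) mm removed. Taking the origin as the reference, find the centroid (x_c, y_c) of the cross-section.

x_c = 114.17 mm, y_c = 58.80 mm

plate: A = 230 × 120 = 27600.00, centroid at (115.00, 60.00).
hole: A = −(39 × 41) = -1599.00, centroid at (128.50, 79.50).
ΣA = 26001.00 mm², ΣAx_c = 2968528.50 mm³, ΣAy_c = 1528879.50 mm³.
x_c = 2968528.50/26001.00 = 114.17 mm; y_c = 1528879.50/26001.00 = 58.80 mm.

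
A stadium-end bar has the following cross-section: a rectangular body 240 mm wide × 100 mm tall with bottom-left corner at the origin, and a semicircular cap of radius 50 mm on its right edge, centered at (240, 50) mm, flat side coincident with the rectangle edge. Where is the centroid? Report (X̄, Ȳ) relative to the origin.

X̄ = 139.86 mm, Ȳ = 50.00 mm

Part | A | x̄ᵢ | ȳᵢ | A·x̄ᵢ | A·ȳᵢ
rectangular body | 24000.00 | 120.00 | 50.00 | 2880000.00 | 1200000.00
semicircular end | 3926.99 | 261.22 | 50.00 | 1025811.13 | 196349.54
Σ | 27926.99 |  |  | 3905811.13 | 1396349.54
X̄ = 3905811.13 / 27926.99 = 139.86 mm
Ȳ = 1396349.54 / 27926.99 = 50.00 mm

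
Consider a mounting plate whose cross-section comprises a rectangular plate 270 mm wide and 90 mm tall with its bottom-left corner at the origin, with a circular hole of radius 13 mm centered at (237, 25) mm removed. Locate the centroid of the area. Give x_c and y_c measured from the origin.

x_c = 132.72 mm, y_c = 45.45 mm

plate: A = 270 × 90 = 24300.00, centroid at (135.00, 45.00).
hole: A = −π·13² = -530.93, centroid at (237.00, 25.00).
ΣA = 23769.07 mm²
ΣAx_c = (24300.00)(135.00) + (-530.93)(237.00) = 3154669.79 mm³
ΣAy_c = (24300.00)(45.00) + (-530.93)(25.00) = 1080226.77 mm³
x_c = 3154669.79 / 23769.07 = 132.72 mm
y_c = 1080226.77 / 23769.07 = 45.45 mm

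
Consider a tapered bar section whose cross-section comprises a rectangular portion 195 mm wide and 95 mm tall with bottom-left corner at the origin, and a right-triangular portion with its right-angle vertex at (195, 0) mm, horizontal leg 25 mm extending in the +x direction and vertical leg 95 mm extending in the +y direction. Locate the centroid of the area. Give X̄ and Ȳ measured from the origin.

X̄ = 103.88 mm, Ȳ = 46.55 mm

Part | A | x̄ᵢ | ȳᵢ | A·x̄ᵢ | A·ȳᵢ
rectangular portion | 18525.00 | 97.50 | 47.50 | 1806187.50 | 879937.50
triangular portion | 1187.50 | 203.33 | 31.67 | 241458.33 | 37604.17
Σ | 19712.50 |  |  | 2047645.83 | 917541.67
X̄ = 2047645.83 / 19712.50 = 103.88 mm
Ȳ = 917541.67 / 19712.50 = 46.55 mm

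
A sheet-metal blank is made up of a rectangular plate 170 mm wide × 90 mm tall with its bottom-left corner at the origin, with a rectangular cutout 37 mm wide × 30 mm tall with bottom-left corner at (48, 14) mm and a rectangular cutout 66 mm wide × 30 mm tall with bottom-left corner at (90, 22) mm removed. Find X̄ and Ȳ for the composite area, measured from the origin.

plate: A = 170 × 90 = 15300.00, centroid at (85.00, 45.00).
hole 1: A = −(37 × 30) = -1110.00, centroid at (66.50, 29.00).
hole 2: A = −(66 × 30) = -1980.00, centroid at (123.00, 37.00).
ΣA = 12210.00 mm², ΣAX̄ = 983145.00 mm³, ΣAȲ = 583050.00 mm³.
X̄ = 983145.00/12210.00 = 80.52 mm; Ȳ = 583050.00/12210.00 = 47.75 mm.

X̄ = 80.52 mm, Ȳ = 47.75 mm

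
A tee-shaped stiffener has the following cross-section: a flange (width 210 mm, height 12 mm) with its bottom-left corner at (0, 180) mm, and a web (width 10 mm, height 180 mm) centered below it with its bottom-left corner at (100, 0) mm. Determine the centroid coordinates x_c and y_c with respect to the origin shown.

x_c = 105.00 mm, y_c = 146.00 mm

web: A = 10 × 180 = 1800.00, centroid at (105.00, 90.00).
flange: A = 210 × 12 = 2520.00, centroid at (105.00, 186.00).
ΣA = 4320.00 mm², ΣAx_c = 453600.00 mm³, ΣAy_c = 630720.00 mm³.
x_c = 453600.00/4320.00 = 105.00 mm; y_c = 630720.00/4320.00 = 146.00 mm.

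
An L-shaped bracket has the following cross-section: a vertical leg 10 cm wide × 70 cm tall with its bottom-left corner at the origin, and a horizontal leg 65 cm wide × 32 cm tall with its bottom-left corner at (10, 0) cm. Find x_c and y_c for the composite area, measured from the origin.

x_c = 33.06 cm, y_c = 20.78 cm

vertical leg: A = 10 × 70 = 700.00, centroid at (5.00, 35.00).
horizontal leg: A = 65 × 32 = 2080.00, centroid at (42.50, 16.00).
ΣA = 2780.00 cm²
ΣAx_c = (700.00)(5.00) + (2080.00)(42.50) = 91900.00 cm³
ΣAy_c = (700.00)(35.00) + (2080.00)(16.00) = 57780.00 cm³
x_c = 91900.00 / 2780.00 = 33.06 cm
y_c = 57780.00 / 2780.00 = 20.78 cm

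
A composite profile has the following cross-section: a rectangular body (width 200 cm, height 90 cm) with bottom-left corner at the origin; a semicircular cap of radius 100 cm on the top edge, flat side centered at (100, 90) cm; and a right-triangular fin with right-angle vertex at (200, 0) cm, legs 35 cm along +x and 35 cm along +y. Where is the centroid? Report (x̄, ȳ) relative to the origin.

x̄ = 101.99 cm, ȳ = 84.43 cm

Part | A | x̄ᵢ | ȳᵢ | A·x̄ᵢ | A·ȳᵢ
rectangular body | 18000.00 | 100.00 | 45.00 | 1800000.00 | 810000.00
semicircular top | 15707.96 | 100.00 | 132.44 | 1570796.33 | 2080383.36
triangular fin | 612.50 | 211.67 | 11.67 | 129645.83 | 7145.83
Σ | 34320.46 |  |  | 3500442.16 | 2897529.19
x̄ = 3500442.16 / 34320.46 = 101.99 cm
ȳ = 2897529.19 / 34320.46 = 84.43 cm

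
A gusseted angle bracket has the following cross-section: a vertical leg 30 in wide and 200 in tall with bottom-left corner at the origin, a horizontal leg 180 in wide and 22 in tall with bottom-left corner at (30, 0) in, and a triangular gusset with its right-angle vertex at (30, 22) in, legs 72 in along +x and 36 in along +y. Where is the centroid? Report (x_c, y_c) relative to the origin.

vertical leg: A = 30 × 200 = 6000.00, centroid at (15.00, 100.00).
horizontal leg: A = 180 × 22 = 3960.00, centroid at (120.00, 11.00).
gusset: A = ½·72·36 = 1296.00, centroid at (54.00, 34.00).
ΣA = 11256.00 in², ΣAx_c = 635184.00 in³, ΣAy_c = 687624.00 in³.
x_c = 635184.00/11256.00 = 56.43 in; y_c = 687624.00/11256.00 = 61.09 in.

x_c = 56.43 in, y_c = 61.09 in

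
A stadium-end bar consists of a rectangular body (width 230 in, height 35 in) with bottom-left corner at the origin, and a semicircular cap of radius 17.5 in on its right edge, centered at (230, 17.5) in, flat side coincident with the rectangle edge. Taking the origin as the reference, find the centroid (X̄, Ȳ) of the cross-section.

Part | A | x̄ᵢ | ȳᵢ | A·x̄ᵢ | A·ȳᵢ
rectangular body | 8050.00 | 115.00 | 17.50 | 925750.00 | 140875.00
semicircular end | 481.06 | 237.43 | 17.50 | 114215.88 | 8418.49
Σ | 8531.06 |  |  | 1039965.88 | 149293.49
X̄ = 1039965.88 / 8531.06 = 121.90 in
Ȳ = 149293.49 / 8531.06 = 17.50 in

X̄ = 121.90 in, Ȳ = 17.50 in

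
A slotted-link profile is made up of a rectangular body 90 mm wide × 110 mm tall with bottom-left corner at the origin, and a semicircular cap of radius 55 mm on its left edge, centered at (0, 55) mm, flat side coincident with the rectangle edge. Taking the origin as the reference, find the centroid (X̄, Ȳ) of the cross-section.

X̄ = 22.84 mm, Ȳ = 55.00 mm

Part | A | x̄ᵢ | ȳᵢ | A·x̄ᵢ | A·ȳᵢ
rectangular body | 9900.00 | 45.00 | 55.00 | 445500.00 | 544500.00
semicircular end | 4751.66 | -23.34 | 55.00 | -110916.67 | 261341.24
Σ | 14651.66 |  |  | 334583.33 | 805841.24
X̄ = 334583.33 / 14651.66 = 22.84 mm
Ȳ = 805841.24 / 14651.66 = 55.00 mm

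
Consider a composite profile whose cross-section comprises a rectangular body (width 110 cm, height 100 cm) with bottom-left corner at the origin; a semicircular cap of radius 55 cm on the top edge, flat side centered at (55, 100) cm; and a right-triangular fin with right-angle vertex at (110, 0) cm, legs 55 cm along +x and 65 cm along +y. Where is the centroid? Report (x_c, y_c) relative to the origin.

rectangular body: A = 110 × 100 = 11000.00, centroid at (55.00, 50.00).
semicircular top: A = ½π·55² = 4751.66, centroid at (55.00, 123.34).
triangular fin: A = ½·55·65 = 1787.50, centroid at (128.33, 21.67).
ΣA = 17539.16 cm², ΣAx_c = 1095737.07 cm³, ΣAy_c = 1174811.72 cm³.
x_c = 1095737.07/17539.16 = 62.47 cm; y_c = 1174811.72/17539.16 = 66.98 cm.

x_c = 62.47 cm, y_c = 66.98 cm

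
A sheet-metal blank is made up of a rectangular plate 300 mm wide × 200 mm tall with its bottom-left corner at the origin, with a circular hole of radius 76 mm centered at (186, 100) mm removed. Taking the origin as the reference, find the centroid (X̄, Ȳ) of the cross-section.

Part | A | x̄ᵢ | ȳᵢ | A·x̄ᵢ | A·ȳᵢ
plate | 60000.00 | 150.00 | 100.00 | 9000000.00 | 6000000.00
hole | -18145.84 | 186.00 | 100.00 | -3375126.09 | -1814583.92
Σ | 41854.16 |  |  | 5624873.91 | 4185416.08
X̄ = 5624873.91 / 41854.16 = 134.39 mm
Ȳ = 4185416.08 / 41854.16 = 100.00 mm

X̄ = 134.39 mm, Ȳ = 100.00 mm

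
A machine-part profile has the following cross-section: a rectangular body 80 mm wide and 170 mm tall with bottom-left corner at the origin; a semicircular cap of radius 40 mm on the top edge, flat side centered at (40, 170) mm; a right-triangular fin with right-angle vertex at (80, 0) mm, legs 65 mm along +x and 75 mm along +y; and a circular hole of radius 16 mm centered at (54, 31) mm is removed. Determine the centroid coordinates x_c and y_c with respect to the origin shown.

rectangular body: A = 80 × 170 = 13600.00, centroid at (40.00, 85.00).
semicircular top: A = ½π·40² = 2513.27, centroid at (40.00, 186.98).
triangular fin: A = ½·65·75 = 2437.50, centroid at (101.67, 25.00).
hole: A = −π·16² = -804.25, centroid at (54.00, 31.00).
ΣA = 17746.53 mm²
ΣAx_c = (13600.00)(40.00) + (2513.27)(40.00) + (2437.50)(101.67) + (-804.25)(54.00) = 848914.09 mm³
ΣAy_c = (13600.00)(85.00) + (2513.27)(186.98) + (2437.50)(25.00) + (-804.25)(31.00) = 1661929.09 mm³
x_c = 848914.09 / 17746.53 = 47.84 mm
y_c = 1661929.09 / 17746.53 = 93.65 mm

x_c = 47.84 mm, y_c = 93.65 mm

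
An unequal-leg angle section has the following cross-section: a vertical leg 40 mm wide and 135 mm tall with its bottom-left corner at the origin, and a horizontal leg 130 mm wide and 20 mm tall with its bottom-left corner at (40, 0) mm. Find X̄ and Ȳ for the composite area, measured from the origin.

X̄ = 47.62 mm, Ȳ = 48.81 mm

Part | A | x̄ᵢ | ȳᵢ | A·x̄ᵢ | A·ȳᵢ
vertical leg | 5400.00 | 20.00 | 67.50 | 108000.00 | 364500.00
horizontal leg | 2600.00 | 105.00 | 10.00 | 273000.00 | 26000.00
Σ | 8000.00 |  |  | 381000.00 | 390500.00
X̄ = 381000.00 / 8000.00 = 47.62 mm
Ȳ = 390500.00 / 8000.00 = 48.81 mm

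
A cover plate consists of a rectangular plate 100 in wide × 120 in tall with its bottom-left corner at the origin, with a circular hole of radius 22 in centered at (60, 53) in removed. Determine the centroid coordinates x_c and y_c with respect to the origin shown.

x_c = 48.55 in, y_c = 61.02 in

Part | A | x̄ᵢ | ȳᵢ | A·x̄ᵢ | A·ȳᵢ
plate | 12000.00 | 50.00 | 60.00 | 600000.00 | 720000.00
hole | -1520.53 | 60.00 | 53.00 | -91231.85 | -80588.13
Σ | 10479.47 |  |  | 508768.15 | 639411.87
x_c = 508768.15 / 10479.47 = 48.55 in
y_c = 639411.87 / 10479.47 = 61.02 in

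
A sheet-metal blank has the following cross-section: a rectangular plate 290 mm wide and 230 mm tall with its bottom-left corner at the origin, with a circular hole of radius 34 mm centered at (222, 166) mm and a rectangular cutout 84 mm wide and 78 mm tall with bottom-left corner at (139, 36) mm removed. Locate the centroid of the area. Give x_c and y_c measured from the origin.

x_c = 135.88 mm, y_c = 116.36 mm

plate: A = 290 × 230 = 66700.00, centroid at (145.00, 115.00).
hole 1: A = −π·34² = -3631.68, centroid at (222.00, 166.00).
hole 2: A = −(84 × 78) = -6552.00, centroid at (181.00, 75.00).
ΣA = 56516.32 mm², ΣAx_c = 7679354.79 mm³, ΣAy_c = 6576240.94 mm³.
x_c = 7679354.79/56516.32 = 135.88 mm; y_c = 6576240.94/56516.32 = 116.36 mm.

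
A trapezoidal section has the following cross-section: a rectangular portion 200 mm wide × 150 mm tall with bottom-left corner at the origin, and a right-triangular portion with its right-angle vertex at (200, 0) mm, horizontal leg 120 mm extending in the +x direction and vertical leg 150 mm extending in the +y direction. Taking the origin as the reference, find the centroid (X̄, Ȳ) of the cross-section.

rectangular portion: A = 200 × 150 = 30000.00, centroid at (100.00, 75.00).
triangular portion: A = ½·120·150 = 9000.00, centroid at (240.00, 50.00).
ΣA = 39000.00 mm²
ΣAX̄ = (30000.00)(100.00) + (9000.00)(240.00) = 5160000.00 mm³
ΣAȲ = (30000.00)(75.00) + (9000.00)(50.00) = 2700000.00 mm³
X̄ = 5160000.00 / 39000.00 = 132.31 mm
Ȳ = 2700000.00 / 39000.00 = 69.23 mm

X̄ = 132.31 mm, Ȳ = 69.23 mm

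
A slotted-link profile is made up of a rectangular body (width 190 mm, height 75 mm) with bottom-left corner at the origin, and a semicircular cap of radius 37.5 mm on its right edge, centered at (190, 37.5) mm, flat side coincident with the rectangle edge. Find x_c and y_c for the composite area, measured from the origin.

rectangular body: A = 190 × 75 = 14250.00, centroid at (95.00, 37.50).
semicircular end: A = ½π·37.5² = 2208.93, centroid at (205.92, 37.50).
ΣA = 16458.93 mm²
ΣAx_c = (14250.00)(95.00) + (2208.93)(205.92) = 1808603.39 mm³
ΣAy_c = (14250.00)(37.50) + (2208.93)(37.50) = 617209.96 mm³
x_c = 1808603.39 / 16458.93 = 109.89 mm
y_c = 617209.96 / 16458.93 = 37.50 mm

x_c = 109.89 mm, y_c = 37.50 mm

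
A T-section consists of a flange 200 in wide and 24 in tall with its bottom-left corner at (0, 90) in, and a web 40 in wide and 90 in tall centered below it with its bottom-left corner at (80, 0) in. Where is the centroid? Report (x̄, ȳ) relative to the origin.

web: A = 40 × 90 = 3600.00, centroid at (100.00, 45.00).
flange: A = 200 × 24 = 4800.00, centroid at (100.00, 102.00).
ΣA = 8400.00 in²
ΣAx̄ = (3600.00)(100.00) + (4800.00)(100.00) = 840000.00 in³
ΣAȳ = (3600.00)(45.00) + (4800.00)(102.00) = 651600.00 in³
x̄ = 840000.00 / 8400.00 = 100.00 in
ȳ = 651600.00 / 8400.00 = 77.57 in

x̄ = 100.00 in, ȳ = 77.57 in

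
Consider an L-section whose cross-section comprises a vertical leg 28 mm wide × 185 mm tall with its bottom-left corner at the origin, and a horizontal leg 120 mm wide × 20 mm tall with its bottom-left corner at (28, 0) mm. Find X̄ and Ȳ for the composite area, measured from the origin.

X̄ = 37.43 mm, Ȳ = 66.38 mm

vertical leg: A = 28 × 185 = 5180.00, centroid at (14.00, 92.50).
horizontal leg: A = 120 × 20 = 2400.00, centroid at (88.00, 10.00).
ΣA = 7580.00 mm²
ΣAX̄ = (5180.00)(14.00) + (2400.00)(88.00) = 283720.00 mm³
ΣAȲ = (5180.00)(92.50) + (2400.00)(10.00) = 503150.00 mm³
X̄ = 283720.00 / 7580.00 = 37.43 mm
Ȳ = 503150.00 / 7580.00 = 66.38 mm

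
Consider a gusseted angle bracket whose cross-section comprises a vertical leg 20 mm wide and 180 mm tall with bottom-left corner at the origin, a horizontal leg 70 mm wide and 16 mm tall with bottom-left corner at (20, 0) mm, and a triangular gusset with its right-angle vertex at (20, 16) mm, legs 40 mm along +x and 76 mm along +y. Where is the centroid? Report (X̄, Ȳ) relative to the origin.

vertical leg: A = 20 × 180 = 3600.00, centroid at (10.00, 90.00).
horizontal leg: A = 70 × 16 = 1120.00, centroid at (55.00, 8.00).
gusset: A = ½·40·76 = 1520.00, centroid at (33.33, 41.33).
ΣA = 6240.00 mm²
ΣAX̄ = (3600.00)(10.00) + (1120.00)(55.00) + (1520.00)(33.33) = 148266.67 mm³
ΣAȲ = (3600.00)(90.00) + (1120.00)(8.00) + (1520.00)(41.33) = 395786.67 mm³
X̄ = 148266.67 / 6240.00 = 23.76 mm
Ȳ = 395786.67 / 6240.00 = 63.43 mm

X̄ = 23.76 mm, Ȳ = 63.43 mm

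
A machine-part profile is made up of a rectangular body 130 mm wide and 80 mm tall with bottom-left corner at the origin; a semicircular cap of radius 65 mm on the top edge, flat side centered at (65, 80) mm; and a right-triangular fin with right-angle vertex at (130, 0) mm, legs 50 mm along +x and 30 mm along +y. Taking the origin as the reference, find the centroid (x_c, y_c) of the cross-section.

rectangular body: A = 130 × 80 = 10400.00, centroid at (65.00, 40.00).
semicircular top: A = ½π·65² = 6636.61, centroid at (65.00, 107.59).
triangular fin: A = ½·50·30 = 750.00, centroid at (146.67, 10.00).
ΣA = 17786.61 mm²
ΣAx_c = (10400.00)(65.00) + (6636.61)(65.00) + (750.00)(146.67) = 1217379.94 mm³
ΣAy_c = (10400.00)(40.00) + (6636.61)(107.59) + (750.00)(10.00) = 1137512.49 mm³
x_c = 1217379.94 / 17786.61 = 68.44 mm
y_c = 1137512.49 / 17786.61 = 63.95 mm

x_c = 68.44 mm, y_c = 63.95 mm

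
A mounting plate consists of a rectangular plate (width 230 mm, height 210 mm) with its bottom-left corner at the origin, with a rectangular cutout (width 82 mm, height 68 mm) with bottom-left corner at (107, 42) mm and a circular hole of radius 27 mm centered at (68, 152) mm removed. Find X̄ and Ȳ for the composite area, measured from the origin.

plate: A = 230 × 210 = 48300.00, centroid at (115.00, 105.00).
hole 1: A = −(82 × 68) = -5576.00, centroid at (148.00, 76.00).
hole 2: A = −π·27² = -2290.22, centroid at (68.00, 152.00).
ΣA = 40433.78 mm²
ΣAX̄ = (48300.00)(115.00) + (-5576.00)(148.00) + (-2290.22)(68.00) = 4573516.97 mm³
ΣAȲ = (48300.00)(105.00) + (-5576.00)(76.00) + (-2290.22)(152.00) = 4299610.40 mm³
X̄ = 4573516.97 / 40433.78 = 113.11 mm
Ȳ = 4299610.40 / 40433.78 = 106.34 mm

X̄ = 113.11 mm, Ȳ = 106.34 mm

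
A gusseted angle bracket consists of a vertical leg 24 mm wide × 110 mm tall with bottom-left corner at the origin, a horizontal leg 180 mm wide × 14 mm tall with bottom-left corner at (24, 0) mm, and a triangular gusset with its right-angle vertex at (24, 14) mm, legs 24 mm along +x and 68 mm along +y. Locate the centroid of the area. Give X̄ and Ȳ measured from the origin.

X̄ = 57.74 mm, Ȳ = 32.26 mm

vertical leg: A = 24 × 110 = 2640.00, centroid at (12.00, 55.00).
horizontal leg: A = 180 × 14 = 2520.00, centroid at (114.00, 7.00).
gusset: A = ½·24·68 = 816.00, centroid at (32.00, 36.67).
ΣA = 5976.00 mm², ΣAX̄ = 345072.00 mm³, ΣAȲ = 192760.00 mm³.
X̄ = 345072.00/5976.00 = 57.74 mm; Ȳ = 192760.00/5976.00 = 32.26 mm.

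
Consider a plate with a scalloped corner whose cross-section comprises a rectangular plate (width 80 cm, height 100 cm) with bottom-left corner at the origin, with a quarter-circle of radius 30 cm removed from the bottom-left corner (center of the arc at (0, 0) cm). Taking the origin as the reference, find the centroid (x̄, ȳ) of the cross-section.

Part | A | x̄ᵢ | ȳᵢ | A·x̄ᵢ | A·ȳᵢ
plate | 8000.00 | 40.00 | 50.00 | 320000.00 | 400000.00
removed quarter-circle | -706.86 | 12.73 | 12.73 | -9000.00 | -9000.00
Σ | 7293.14 |  |  | 311000.00 | 391000.00
x̄ = 311000.00 / 7293.14 = 42.64 cm
ȳ = 391000.00 / 7293.14 = 53.61 cm

x̄ = 42.64 cm, ȳ = 53.61 cm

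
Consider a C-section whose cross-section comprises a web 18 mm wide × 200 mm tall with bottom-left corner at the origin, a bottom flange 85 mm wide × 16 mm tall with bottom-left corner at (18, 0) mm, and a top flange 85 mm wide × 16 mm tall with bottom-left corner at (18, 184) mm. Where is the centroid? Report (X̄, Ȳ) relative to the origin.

web: A = 18 × 200 = 3600.00, centroid at (9.00, 100.00).
bottom flange: A = 85 × 16 = 1360.00, centroid at (60.50, 8.00).
top flange: A = 85 × 16 = 1360.00, centroid at (60.50, 192.00).
ΣA = 6320.00 mm², ΣAX̄ = 196960.00 mm³, ΣAȲ = 632000.00 mm³.
X̄ = 196960.00/6320.00 = 31.16 mm; Ȳ = 632000.00/6320.00 = 100.00 mm.

X̄ = 31.16 mm, Ȳ = 100.00 mm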